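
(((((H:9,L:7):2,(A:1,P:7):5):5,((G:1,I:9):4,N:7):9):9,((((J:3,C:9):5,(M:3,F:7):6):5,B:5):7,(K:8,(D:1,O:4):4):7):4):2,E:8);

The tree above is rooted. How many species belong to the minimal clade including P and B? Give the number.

The MRCA of P and B is the node subtending ((((H,L),(A,P)),((G,I),N)),((((J,C),(M,F)),B),(K,(D,O)))).
That clade contains 15 terminal taxa: A, B, C, D, F, G, H, I, J, K, L, M, N, O, P.

15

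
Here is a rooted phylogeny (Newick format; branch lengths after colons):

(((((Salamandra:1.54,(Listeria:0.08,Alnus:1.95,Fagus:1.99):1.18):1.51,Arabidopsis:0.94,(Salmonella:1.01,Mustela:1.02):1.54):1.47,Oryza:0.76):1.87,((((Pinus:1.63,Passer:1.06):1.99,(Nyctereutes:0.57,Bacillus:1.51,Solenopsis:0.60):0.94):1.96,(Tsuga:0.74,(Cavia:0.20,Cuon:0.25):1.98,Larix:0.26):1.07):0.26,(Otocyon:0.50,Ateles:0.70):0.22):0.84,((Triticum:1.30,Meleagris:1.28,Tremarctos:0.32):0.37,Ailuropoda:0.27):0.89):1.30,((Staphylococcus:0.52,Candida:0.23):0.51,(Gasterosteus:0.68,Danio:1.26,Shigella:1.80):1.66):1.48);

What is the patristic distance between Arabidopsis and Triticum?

The path runs Arabidopsis → … → MRCA → … → Triticum; the MRCA is the node subtending ((((Salamandra,(Listeria,Alnus,Fagus)),Arabidopsis,(Salmonella,Mustela)),Oryza),((((Pinus,Passer),(Nyctereutes,Bacillus,Solenopsis)),(Tsuga,(Cavia,Cuon),Larix)),(Otocyon,Ateles)),((Triticum,Meleagris,Tremarctos),Ailuropoda)).
Branch lengths along that path: 0.94 + 1.47 + 1.87 + 0.89 + 0.37 + 1.30 = 6.84.

6.84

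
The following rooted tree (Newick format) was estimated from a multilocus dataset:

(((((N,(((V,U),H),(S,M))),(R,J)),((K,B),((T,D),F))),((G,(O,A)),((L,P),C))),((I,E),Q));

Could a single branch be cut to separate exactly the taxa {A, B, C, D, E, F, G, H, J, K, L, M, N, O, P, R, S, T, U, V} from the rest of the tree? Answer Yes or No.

No

The MRCA of the listed taxa is the root, so the smallest clade containing them is the whole tree.
That clade also contains I, Q, which are not in the proposed group, so the group is not monophyletic.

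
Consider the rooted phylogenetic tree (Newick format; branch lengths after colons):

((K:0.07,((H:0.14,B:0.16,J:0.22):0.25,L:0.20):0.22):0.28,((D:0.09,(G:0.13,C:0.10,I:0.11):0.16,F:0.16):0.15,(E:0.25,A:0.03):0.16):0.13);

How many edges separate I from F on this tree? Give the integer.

3

The MRCA of I and F is the node subtending (D,(G,C,I),F).
From I up to that node: 2 branches. From F up to the same node: 1 branch. Total: 2 + 1 = 3.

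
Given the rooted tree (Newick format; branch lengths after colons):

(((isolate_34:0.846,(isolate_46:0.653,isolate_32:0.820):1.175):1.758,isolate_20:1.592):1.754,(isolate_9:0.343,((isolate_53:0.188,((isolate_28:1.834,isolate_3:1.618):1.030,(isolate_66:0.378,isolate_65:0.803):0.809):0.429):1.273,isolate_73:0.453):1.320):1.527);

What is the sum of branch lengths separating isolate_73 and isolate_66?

3.342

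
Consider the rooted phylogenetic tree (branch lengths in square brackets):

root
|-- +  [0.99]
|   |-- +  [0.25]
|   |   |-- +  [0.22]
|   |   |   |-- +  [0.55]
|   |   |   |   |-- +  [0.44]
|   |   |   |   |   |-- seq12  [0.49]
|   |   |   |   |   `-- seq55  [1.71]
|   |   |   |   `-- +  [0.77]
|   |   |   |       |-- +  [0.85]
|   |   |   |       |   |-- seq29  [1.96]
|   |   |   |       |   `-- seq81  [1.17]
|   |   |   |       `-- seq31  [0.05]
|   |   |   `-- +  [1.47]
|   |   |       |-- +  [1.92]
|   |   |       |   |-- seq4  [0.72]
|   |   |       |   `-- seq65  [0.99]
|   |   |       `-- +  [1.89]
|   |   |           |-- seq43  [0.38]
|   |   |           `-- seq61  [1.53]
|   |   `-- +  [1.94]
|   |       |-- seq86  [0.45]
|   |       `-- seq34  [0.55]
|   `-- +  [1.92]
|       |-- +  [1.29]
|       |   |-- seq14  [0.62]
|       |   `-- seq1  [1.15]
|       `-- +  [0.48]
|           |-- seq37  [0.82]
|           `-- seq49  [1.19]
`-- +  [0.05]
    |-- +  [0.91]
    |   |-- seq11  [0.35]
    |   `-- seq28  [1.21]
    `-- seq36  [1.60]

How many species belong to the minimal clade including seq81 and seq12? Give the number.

5

The MRCA of seq81 and seq12 is the node subtending ((seq12,seq55),((seq29,seq81),seq31)).
That clade contains 5 terminal taxa: seq12, seq29, seq31, seq55, seq81.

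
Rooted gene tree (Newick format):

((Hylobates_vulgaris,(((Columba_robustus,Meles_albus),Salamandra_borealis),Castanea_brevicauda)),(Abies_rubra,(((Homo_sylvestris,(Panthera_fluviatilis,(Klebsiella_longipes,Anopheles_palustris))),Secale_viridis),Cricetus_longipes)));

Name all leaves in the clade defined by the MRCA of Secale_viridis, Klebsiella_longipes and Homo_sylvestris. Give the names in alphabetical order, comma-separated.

Anopheles_palustris, Homo_sylvestris, Klebsiella_longipes, Panthera_fluviatilis, Secale_viridis

Tracing Secale_viridis: it sits inside ((Homo_sylvestris,(Panthera_fluviatilis,(Klebsiella_longipes,Anopheles_palustris))),Secale_viridis).
Tracing Klebsiella_longipes: it sits inside (Klebsiella_longipes,Anopheles_palustris).
Tracing Homo_sylvestris: it sits inside (Homo_sylvestris,(Panthera_fluviatilis,(Klebsiella_longipes,Anopheles_palustris))).
The smallest clade enclosing all 3 is ((Homo_sylvestris,(Panthera_fluviatilis,(Klebsiella_longipes,Anopheles_palustris))),Secale_viridis); the answer is its 5 terminal taxa in alphabetical order.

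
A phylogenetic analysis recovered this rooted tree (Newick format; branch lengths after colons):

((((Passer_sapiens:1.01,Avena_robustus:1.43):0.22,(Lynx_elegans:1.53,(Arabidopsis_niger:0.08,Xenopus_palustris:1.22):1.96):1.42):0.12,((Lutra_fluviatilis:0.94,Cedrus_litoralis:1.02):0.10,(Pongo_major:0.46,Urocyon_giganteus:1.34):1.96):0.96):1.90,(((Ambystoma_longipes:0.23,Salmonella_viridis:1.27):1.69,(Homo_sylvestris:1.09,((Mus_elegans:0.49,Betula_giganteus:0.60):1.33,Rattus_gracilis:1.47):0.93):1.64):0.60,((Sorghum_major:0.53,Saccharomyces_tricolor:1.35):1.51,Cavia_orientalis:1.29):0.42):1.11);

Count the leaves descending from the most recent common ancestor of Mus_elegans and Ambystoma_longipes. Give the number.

The MRCA of Mus_elegans and Ambystoma_longipes is the node subtending ((Ambystoma_longipes,Salmonella_viridis),(Homo_sylvestris,((Mus_elegans,Betula_giganteus),Rattus_gracilis))).
That clade contains 6 terminal taxa: Ambystoma_longipes, Betula_giganteus, Homo_sylvestris, Mus_elegans, Rattus_gracilis, Salmonella_viridis.

6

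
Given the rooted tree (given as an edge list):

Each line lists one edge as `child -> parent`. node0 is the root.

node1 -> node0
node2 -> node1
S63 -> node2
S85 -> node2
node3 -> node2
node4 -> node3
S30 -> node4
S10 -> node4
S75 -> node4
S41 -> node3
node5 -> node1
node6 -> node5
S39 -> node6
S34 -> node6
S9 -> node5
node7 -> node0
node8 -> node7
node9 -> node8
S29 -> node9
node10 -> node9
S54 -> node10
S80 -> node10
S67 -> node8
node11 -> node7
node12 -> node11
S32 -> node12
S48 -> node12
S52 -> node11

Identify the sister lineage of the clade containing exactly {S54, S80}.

S29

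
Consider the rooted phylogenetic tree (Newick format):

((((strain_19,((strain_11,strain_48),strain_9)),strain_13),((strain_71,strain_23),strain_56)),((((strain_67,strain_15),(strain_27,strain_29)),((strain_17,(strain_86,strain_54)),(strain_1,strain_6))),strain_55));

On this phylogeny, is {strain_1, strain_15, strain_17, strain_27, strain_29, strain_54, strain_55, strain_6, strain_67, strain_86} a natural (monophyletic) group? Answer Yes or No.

Yes

The most recent common ancestor of these taxa subtends ((((strain_67,strain_15),(strain_27,strain_29)),((strain_17,(strain_86,strain_54)),(strain_1,strain_6))),strain_55).
That clade has exactly 10 tips — every listed taxon and nothing else — so the group is monophyletic.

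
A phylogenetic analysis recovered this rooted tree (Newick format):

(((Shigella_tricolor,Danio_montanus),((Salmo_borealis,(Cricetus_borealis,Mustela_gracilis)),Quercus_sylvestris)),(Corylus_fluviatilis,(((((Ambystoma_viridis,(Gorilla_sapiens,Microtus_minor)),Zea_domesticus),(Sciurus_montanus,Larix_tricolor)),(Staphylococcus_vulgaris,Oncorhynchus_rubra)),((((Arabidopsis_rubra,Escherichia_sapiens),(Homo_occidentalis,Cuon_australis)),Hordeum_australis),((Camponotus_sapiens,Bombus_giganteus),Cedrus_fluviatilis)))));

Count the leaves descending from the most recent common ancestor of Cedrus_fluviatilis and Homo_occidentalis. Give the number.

8

The MRCA of Cedrus_fluviatilis and Homo_occidentalis is the node subtending ((((Arabidopsis_rubra,Escherichia_sapiens),(Homo_occidentalis,Cuon_australis)),Hordeum_australis),((Camponotus_sapiens,Bombus_giganteus),Cedrus_fluviatilis)).
That clade contains 8 terminal taxa: Arabidopsis_rubra, Bombus_giganteus, Camponotus_sapiens, Cedrus_fluviatilis, Cuon_australis, Escherichia_sapiens, Homo_occidentalis, Hordeum_australis.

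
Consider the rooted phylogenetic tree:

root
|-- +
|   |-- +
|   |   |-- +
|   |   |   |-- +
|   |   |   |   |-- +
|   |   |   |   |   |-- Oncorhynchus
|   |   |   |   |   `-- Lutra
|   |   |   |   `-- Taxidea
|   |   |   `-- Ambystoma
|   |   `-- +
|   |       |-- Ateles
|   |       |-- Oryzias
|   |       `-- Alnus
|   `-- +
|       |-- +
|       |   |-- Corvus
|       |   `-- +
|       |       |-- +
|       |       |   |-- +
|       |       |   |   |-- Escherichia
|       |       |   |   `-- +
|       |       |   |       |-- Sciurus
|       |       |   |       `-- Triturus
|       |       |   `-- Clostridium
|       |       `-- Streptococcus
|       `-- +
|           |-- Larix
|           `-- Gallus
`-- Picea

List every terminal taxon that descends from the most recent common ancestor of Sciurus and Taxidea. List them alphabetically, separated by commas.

Alnus, Ambystoma, Ateles, Clostridium, Corvus, Escherichia, Gallus, Larix, Lutra, Oncorhynchus, Oryzias, Sciurus, Streptococcus, Taxidea, Triturus

Tracing Sciurus: it sits inside (Sciurus,Triturus).
Tracing Taxidea: it sits inside ((Oncorhynchus,Lutra),Taxidea).
The smallest clade enclosing both is (((((Oncorhynchus,Lutra),Taxidea),Ambystoma),(Ateles,Oryzias,Alnus)),((Corvus,(((Escherichia,(Sciurus,Triturus)),Clostridium),Streptococcus)),(Larix,Gallus))); the answer is its 15 terminal taxa in alphabetical order.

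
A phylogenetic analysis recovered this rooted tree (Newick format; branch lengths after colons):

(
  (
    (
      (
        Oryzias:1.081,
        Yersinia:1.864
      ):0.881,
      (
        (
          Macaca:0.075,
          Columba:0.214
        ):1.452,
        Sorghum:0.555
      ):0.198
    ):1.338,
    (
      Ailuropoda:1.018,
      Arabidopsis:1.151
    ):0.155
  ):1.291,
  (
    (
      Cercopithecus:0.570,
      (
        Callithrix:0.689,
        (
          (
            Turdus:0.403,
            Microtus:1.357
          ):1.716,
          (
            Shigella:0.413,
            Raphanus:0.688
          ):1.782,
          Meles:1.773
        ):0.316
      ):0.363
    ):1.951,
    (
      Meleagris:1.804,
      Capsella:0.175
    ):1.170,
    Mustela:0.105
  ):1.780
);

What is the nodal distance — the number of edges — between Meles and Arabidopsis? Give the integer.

The MRCA of Meles and Arabidopsis is the root of the tree.
From Meles up to that node: 5 branches. From Arabidopsis up to the same node: 3 branches. Total: 5 + 3 = 8.

8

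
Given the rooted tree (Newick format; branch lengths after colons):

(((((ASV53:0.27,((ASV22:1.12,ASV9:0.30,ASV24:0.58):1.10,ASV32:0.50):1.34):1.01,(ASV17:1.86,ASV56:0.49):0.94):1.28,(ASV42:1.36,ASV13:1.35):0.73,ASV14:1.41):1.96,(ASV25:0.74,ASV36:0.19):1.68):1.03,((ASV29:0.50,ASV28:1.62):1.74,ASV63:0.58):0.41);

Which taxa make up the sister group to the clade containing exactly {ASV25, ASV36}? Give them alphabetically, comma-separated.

ASV13, ASV14, ASV17, ASV22, ASV24, ASV32, ASV42, ASV53, ASV56, ASV9

The clade containing exactly {ASV25, ASV36} attaches to the tree at the node subtending ((((ASV53,((ASV22,ASV9,ASV24),ASV32)),(ASV17,ASV56)),(ASV42,ASV13),ASV14),(ASV25,ASV36)).
The other lineage descending from that same node — the sister group — is (((ASV53,((ASV22,ASV9,ASV24),ASV32)),(ASV17,ASV56)),(ASV42,ASV13),ASV14); its 10 tips in alphabetical order are the answer.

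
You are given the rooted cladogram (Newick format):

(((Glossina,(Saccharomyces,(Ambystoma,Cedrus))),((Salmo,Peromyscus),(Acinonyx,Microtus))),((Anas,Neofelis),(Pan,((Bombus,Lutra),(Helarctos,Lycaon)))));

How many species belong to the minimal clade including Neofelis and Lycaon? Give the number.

The MRCA of Neofelis and Lycaon is the node subtending ((Anas,Neofelis),(Pan,((Bombus,Lutra),(Helarctos,Lycaon)))).
That clade contains 7 terminal taxa: Anas, Bombus, Helarctos, Lutra, Lycaon, Neofelis, Pan.

7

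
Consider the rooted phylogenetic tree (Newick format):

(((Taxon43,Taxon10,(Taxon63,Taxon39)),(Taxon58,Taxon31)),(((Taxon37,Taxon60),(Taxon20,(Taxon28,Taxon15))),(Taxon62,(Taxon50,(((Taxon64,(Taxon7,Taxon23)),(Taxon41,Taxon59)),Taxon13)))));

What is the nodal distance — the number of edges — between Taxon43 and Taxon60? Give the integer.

The MRCA of Taxon43 and Taxon60 is the root of the tree.
From Taxon43 up to that node: 3 branches. From Taxon60 up to the same node: 4 branches. Total: 3 + 4 = 7.

7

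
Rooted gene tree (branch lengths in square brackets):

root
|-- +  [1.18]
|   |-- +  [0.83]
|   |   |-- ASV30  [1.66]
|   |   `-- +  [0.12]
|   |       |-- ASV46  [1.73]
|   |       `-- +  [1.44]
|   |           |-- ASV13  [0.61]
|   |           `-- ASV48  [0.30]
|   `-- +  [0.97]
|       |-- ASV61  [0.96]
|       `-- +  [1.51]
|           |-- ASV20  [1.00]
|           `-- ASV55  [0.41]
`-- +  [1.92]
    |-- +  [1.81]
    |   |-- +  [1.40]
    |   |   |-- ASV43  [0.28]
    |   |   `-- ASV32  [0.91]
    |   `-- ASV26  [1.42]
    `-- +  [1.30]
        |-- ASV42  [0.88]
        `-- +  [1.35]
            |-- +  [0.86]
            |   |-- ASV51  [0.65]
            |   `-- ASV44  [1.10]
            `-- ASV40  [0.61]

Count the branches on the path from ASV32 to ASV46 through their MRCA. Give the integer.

The MRCA of ASV32 and ASV46 is the root of the tree.
From ASV32 up to that node: 4 branches. From ASV46 up to the same node: 4 branches. Total: 4 + 4 = 8.

8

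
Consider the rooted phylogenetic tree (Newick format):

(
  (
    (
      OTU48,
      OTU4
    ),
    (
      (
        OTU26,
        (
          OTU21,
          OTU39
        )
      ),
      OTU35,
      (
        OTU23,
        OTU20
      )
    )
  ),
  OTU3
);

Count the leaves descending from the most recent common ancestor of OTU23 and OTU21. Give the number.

The MRCA of OTU23 and OTU21 is the node subtending ((OTU26,(OTU21,OTU39)),OTU35,(OTU23,OTU20)).
That clade contains 6 terminal taxa: OTU20, OTU21, OTU23, OTU26, OTU35, OTU39.

6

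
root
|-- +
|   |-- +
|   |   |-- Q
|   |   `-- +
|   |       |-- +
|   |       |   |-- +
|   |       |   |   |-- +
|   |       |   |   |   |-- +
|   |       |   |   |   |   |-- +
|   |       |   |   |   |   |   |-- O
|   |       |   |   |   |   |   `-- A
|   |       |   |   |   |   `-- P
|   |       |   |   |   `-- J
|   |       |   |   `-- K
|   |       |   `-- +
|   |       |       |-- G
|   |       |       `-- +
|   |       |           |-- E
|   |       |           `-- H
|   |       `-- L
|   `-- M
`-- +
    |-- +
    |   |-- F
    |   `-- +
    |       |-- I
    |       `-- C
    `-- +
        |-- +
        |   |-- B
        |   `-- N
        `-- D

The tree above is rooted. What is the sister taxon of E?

E attaches to the tree at the node subtending (E,H).
The other lineage descending from that same node — the sister group — is the single tip H.

H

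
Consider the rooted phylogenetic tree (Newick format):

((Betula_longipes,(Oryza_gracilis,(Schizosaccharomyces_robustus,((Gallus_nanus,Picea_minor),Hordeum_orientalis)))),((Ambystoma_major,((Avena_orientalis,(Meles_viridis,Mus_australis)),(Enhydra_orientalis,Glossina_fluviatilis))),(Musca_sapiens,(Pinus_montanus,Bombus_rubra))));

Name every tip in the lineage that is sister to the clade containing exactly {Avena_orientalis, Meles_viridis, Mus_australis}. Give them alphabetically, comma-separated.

Enhydra_orientalis, Glossina_fluviatilis

The clade containing exactly {Avena_orientalis, Meles_viridis, Mus_australis} attaches to the tree at the node subtending ((Avena_orientalis,(Meles_viridis,Mus_australis)),(Enhydra_orientalis,Glossina_fluviatilis)).
The other lineage descending from that same node — the sister group — is (Enhydra_orientalis,Glossina_fluviatilis); its 2 tips in alphabetical order are the answer.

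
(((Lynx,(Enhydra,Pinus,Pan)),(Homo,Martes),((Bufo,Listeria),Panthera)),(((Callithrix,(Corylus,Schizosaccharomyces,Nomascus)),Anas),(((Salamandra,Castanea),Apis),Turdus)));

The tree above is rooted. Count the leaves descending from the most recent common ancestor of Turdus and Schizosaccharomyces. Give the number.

The MRCA of Turdus and Schizosaccharomyces is the node subtending (((Callithrix,(Corylus,Schizosaccharomyces,Nomascus)),Anas),(((Salamandra,Castanea),Apis),Turdus)).
That clade contains 9 terminal taxa: Anas, Apis, Callithrix, Castanea, Corylus, Nomascus, Salamandra, Schizosaccharomyces, Turdus.

9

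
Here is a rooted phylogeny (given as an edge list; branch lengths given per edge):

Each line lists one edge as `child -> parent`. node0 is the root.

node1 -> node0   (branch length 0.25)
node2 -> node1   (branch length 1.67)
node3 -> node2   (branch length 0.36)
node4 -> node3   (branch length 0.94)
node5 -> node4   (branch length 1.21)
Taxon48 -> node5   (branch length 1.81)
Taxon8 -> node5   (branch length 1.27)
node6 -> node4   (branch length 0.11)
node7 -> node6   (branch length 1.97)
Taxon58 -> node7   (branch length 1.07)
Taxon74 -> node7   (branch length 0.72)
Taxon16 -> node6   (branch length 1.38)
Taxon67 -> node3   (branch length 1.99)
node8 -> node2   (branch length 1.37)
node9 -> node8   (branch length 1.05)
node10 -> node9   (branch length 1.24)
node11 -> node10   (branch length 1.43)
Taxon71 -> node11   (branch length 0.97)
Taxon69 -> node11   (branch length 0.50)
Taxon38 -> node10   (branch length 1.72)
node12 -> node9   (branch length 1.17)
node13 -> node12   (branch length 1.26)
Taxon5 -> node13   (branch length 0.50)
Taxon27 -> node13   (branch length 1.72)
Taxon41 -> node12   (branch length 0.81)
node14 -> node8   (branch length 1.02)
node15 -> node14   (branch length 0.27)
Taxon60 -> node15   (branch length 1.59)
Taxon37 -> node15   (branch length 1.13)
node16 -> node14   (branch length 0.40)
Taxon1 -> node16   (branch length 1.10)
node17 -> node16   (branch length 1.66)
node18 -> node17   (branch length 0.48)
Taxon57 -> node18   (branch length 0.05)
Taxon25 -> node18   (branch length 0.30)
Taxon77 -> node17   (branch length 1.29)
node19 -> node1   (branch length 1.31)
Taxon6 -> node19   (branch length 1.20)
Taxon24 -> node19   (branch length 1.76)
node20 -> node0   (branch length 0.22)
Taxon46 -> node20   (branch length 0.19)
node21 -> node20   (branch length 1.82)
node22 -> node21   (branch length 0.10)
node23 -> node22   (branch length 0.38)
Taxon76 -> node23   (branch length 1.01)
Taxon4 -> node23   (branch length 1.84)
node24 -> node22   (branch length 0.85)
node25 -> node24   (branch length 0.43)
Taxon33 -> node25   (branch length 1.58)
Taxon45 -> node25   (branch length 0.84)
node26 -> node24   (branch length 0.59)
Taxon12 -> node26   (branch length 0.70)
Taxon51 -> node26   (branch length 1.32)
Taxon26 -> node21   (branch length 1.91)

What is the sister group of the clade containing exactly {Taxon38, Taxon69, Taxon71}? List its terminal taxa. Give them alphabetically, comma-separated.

The clade containing exactly {Taxon38, Taxon69, Taxon71} attaches to the tree at the node subtending (((Taxon71,Taxon69),Taxon38),((Taxon5,Taxon27),Taxon41)).
The other lineage descending from that same node — the sister group — is ((Taxon5,Taxon27),Taxon41); its 3 tips in alphabetical order are the answer.

Taxon27, Taxon41, Taxon5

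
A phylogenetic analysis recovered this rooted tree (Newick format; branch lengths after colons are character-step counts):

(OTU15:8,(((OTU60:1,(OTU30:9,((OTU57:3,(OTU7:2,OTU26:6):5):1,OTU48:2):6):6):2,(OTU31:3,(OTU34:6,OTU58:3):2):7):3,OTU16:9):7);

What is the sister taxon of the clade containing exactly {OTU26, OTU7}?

OTU57

The clade containing exactly {OTU26, OTU7} attaches to the tree at the node subtending (OTU57,(OTU7,OTU26)).
The other lineage descending from that same node — the sister group — is the single tip OTU57.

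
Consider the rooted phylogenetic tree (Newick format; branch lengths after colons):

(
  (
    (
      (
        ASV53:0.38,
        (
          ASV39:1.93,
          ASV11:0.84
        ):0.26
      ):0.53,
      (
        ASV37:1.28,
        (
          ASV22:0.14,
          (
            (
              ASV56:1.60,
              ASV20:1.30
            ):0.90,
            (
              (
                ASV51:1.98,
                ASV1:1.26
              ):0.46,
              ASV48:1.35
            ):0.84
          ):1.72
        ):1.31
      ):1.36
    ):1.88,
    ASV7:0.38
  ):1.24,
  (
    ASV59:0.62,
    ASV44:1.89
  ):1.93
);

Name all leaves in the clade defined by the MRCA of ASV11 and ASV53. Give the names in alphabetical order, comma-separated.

ASV11, ASV39, ASV53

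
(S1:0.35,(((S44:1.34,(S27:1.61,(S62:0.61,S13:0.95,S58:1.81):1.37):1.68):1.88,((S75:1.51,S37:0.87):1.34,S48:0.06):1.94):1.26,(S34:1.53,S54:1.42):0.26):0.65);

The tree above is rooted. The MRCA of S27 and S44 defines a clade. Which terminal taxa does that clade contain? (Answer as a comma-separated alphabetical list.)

S13, S27, S44, S58, S62

Tracing S27: it sits inside (S27,(S62,S13,S58)).
Tracing S44: it sits inside (S44,(S27,(S62,S13,S58))).
The smallest clade enclosing both is (S44,(S27,(S62,S13,S58))); the answer is its 5 terminal taxa in alphabetical order.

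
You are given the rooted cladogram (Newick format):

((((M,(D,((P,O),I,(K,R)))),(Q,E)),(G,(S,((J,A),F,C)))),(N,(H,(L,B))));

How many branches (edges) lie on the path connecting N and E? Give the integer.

6

The MRCA of N and E is the root of the tree.
From N up to that node: 2 branches. From E up to the same node: 4 branches. Total: 2 + 4 = 6.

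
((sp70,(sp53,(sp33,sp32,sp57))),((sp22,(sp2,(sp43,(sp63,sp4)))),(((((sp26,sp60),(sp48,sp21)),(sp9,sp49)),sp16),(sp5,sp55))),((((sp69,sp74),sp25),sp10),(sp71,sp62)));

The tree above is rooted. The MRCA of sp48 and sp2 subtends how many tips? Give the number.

The MRCA of sp48 and sp2 is the node subtending ((sp22,(sp2,(sp43,(sp63,sp4)))),(((((sp26,sp60),(sp48,sp21)),(sp9,sp49)),sp16),(sp5,sp55))).
That clade contains 14 terminal taxa: sp16, sp2, sp21, sp22, sp26, sp4, sp43, sp48, sp49, sp5, sp55, sp60, sp63, sp9.

14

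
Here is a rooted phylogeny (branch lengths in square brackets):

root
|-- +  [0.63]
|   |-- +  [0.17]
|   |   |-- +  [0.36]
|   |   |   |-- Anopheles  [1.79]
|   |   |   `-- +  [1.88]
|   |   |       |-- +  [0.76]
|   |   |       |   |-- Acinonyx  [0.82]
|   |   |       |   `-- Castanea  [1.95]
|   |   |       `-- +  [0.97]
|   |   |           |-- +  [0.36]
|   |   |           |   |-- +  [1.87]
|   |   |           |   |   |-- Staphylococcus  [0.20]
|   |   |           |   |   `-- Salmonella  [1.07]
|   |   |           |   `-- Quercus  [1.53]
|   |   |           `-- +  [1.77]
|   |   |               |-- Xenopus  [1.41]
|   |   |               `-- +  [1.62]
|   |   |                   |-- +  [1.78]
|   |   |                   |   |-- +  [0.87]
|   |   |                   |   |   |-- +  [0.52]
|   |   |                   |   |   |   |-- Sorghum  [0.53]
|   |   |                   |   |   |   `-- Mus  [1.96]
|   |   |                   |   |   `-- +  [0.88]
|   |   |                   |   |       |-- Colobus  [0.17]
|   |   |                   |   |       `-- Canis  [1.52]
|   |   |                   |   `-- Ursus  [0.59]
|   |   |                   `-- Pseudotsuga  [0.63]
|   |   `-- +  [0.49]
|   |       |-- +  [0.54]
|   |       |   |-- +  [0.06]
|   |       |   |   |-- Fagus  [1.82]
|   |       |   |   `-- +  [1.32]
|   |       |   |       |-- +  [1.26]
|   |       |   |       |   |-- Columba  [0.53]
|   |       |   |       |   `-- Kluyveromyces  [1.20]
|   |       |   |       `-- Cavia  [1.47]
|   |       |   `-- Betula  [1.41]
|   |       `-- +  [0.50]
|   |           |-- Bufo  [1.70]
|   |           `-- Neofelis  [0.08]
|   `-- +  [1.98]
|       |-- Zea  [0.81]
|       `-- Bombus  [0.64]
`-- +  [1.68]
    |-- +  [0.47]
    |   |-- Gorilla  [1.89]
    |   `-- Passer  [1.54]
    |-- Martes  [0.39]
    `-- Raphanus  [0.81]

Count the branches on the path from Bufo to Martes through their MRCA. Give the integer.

7

The MRCA of Bufo and Martes is the root of the tree.
From Bufo up to that node: 5 branches. From Martes up to the same node: 2 branches. Total: 5 + 2 = 7.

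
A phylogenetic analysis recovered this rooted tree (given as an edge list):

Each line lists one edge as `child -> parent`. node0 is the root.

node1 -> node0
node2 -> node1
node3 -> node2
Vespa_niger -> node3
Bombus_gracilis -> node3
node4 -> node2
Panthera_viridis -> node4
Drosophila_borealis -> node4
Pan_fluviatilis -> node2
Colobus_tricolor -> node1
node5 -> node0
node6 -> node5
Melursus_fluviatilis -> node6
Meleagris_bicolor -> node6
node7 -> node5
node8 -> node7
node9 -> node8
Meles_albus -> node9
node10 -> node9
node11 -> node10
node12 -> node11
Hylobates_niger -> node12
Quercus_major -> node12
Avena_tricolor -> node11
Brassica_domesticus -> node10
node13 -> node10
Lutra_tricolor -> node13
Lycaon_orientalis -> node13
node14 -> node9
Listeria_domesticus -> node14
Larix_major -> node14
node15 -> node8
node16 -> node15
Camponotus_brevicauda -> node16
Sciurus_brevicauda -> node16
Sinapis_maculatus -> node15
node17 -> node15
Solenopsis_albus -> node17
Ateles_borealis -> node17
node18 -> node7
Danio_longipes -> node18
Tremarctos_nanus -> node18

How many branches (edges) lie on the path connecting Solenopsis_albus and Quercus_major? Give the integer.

The MRCA of Solenopsis_albus and Quercus_major is the node subtending ((Meles_albus,(((Hylobates_niger,Quercus_major),Avena_tricolor),Brassica_domesticus,(Lutra_tricolor,Lycaon_orientalis)),(Listeria_domesticus,Larix_major)),((Camponotus_brevicauda,Sciurus_brevicauda),Sinapis_maculatus,(Solenopsis_albus,Ateles_borealis))).
From Solenopsis_albus up to that node: 3 branches. From Quercus_major up to the same node: 5 branches. Total: 3 + 5 = 8.

8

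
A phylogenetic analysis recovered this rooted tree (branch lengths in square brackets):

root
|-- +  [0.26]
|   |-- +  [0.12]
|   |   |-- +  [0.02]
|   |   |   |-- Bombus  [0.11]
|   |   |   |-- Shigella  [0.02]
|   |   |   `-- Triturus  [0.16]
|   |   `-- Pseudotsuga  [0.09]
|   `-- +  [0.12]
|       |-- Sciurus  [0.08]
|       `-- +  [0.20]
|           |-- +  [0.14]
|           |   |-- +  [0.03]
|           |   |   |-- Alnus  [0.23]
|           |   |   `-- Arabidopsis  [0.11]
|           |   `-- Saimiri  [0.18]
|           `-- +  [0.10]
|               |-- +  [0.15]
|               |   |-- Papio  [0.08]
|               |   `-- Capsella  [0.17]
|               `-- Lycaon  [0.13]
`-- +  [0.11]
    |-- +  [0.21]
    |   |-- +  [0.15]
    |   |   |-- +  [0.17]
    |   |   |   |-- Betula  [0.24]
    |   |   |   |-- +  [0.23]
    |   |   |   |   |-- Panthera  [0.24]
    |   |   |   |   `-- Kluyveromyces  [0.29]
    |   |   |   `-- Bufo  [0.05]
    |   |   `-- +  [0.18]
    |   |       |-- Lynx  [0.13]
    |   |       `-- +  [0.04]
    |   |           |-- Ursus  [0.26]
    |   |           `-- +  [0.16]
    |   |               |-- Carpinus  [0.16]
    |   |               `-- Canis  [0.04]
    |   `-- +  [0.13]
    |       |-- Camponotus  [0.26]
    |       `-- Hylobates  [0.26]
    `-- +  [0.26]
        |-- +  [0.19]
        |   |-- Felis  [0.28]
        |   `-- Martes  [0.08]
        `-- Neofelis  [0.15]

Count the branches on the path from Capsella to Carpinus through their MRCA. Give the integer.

13

The MRCA of Capsella and Carpinus is the root of the tree.
From Capsella up to that node: 6 branches. From Carpinus up to the same node: 7 branches. Total: 6 + 7 = 13.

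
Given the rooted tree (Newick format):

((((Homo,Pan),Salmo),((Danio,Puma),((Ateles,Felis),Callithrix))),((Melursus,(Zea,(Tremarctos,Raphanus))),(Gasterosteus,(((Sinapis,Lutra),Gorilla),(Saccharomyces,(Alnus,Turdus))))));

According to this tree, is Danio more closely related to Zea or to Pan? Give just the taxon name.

The MRCA of Danio and Pan subtends (((Homo,Pan),Salmo),((Danio,Puma),((Ateles,Felis),Callithrix))) (8 taxa).
The MRCA of Danio and Zea is the root, subtending the entire tree (19 taxa).
The first is nested inside the second, so Danio shares a more recent common ancestor with Pan.

Pan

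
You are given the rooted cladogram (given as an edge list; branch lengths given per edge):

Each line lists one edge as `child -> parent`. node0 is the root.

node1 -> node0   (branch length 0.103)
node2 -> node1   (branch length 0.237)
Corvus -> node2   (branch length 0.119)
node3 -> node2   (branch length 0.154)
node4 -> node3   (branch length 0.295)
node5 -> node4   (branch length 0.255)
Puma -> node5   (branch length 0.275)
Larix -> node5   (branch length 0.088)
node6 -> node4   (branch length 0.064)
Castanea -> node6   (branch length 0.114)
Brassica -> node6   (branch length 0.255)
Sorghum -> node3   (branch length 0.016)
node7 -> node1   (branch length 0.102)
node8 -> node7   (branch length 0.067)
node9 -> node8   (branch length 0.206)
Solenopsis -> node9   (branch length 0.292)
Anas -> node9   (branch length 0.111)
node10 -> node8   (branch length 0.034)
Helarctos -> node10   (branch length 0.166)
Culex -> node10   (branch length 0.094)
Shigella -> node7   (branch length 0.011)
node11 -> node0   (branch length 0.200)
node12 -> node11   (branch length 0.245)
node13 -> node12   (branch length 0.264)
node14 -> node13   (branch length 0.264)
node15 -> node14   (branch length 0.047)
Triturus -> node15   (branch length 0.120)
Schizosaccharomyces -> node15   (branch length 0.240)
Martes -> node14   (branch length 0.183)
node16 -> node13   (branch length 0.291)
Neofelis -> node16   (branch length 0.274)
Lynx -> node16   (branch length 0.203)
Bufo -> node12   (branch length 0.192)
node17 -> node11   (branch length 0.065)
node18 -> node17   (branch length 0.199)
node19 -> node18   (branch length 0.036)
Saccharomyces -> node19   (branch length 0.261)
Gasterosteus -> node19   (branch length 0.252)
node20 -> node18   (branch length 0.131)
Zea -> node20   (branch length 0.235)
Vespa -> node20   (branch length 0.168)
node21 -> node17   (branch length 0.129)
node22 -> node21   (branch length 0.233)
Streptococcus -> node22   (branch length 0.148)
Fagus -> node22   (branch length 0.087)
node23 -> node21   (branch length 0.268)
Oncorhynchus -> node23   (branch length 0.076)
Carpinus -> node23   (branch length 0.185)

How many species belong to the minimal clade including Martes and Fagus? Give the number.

14

The MRCA of Martes and Fagus is the node subtending (((((Triturus,Schizosaccharomyces),Martes),(Neofelis,Lynx)),Bufo),(((Saccharomyces,Gasterosteus),(Zea,Vespa)),((Streptococcus,Fagus),(Oncorhynchus,Carpinus)))).
That clade contains 14 terminal taxa: Bufo, Carpinus, Fagus, Gasterosteus, Lynx, Martes, Neofelis, Oncorhynchus, Saccharomyces, Schizosaccharomyces, Streptococcus, Triturus, Vespa, Zea.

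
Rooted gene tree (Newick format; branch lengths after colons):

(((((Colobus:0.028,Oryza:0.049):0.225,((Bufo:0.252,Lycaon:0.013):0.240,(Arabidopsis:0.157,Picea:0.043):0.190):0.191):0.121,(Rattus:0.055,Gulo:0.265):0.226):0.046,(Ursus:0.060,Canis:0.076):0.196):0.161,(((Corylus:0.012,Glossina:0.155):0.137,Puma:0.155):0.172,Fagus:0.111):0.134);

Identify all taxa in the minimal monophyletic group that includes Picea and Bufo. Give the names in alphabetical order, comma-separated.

Tracing Picea: it sits inside (Arabidopsis,Picea).
Tracing Bufo: it sits inside (Bufo,Lycaon).
The smallest clade enclosing both is ((Bufo,Lycaon),(Arabidopsis,Picea)); the answer is its 4 terminal taxa in alphabetical order.

Arabidopsis, Bufo, Lycaon, Picea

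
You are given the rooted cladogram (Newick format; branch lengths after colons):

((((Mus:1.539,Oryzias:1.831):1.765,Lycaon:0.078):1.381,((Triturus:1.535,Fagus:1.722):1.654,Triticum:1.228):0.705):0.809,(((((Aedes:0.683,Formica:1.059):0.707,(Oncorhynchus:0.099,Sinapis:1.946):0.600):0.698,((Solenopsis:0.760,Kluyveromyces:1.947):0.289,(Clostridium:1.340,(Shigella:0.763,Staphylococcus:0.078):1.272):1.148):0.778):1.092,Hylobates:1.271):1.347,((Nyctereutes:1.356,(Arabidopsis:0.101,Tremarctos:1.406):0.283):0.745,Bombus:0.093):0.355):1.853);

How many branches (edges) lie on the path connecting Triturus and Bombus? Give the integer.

The MRCA of Triturus and Bombus is the root of the tree.
From Triturus up to that node: 4 branches. From Bombus up to the same node: 3 branches. Total: 4 + 3 = 7.

7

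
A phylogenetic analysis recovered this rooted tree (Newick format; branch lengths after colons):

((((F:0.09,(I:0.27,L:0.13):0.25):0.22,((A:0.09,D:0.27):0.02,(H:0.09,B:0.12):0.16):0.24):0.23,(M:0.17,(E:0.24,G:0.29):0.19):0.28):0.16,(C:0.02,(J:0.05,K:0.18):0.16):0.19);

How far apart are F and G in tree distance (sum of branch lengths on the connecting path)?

The path runs F → … → MRCA → … → G; the MRCA is the node subtending (((F,(I,L)),((A,D),(H,B))),(M,(E,G))).
Branch lengths along that path: 0.09 + 0.22 + 0.23 + 0.28 + 0.19 + 0.29 = 1.30.

1.30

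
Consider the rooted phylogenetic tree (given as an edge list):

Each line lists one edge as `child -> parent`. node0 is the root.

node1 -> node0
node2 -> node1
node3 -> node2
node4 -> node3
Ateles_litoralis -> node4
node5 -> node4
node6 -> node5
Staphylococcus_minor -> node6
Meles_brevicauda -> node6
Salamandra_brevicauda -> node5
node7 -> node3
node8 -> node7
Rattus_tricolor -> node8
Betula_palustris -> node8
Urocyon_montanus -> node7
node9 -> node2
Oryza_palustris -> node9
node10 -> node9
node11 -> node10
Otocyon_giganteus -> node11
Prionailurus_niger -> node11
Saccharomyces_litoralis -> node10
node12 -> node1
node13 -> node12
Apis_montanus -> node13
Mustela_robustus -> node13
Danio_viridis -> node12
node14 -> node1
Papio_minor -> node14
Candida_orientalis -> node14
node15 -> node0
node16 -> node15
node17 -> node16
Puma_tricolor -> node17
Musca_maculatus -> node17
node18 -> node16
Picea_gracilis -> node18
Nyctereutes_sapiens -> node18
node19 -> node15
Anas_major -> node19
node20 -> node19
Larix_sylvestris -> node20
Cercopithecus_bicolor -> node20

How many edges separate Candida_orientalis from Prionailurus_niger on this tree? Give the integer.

The MRCA of Candida_orientalis and Prionailurus_niger is the node subtending ((((Ateles_litoralis,((Staphylococcus_minor,Meles_brevicauda),Salamandra_brevicauda)),((Rattus_tricolor,Betula_palustris),Urocyon_montanus)),(Oryza_palustris,((Otocyon_giganteus,Prionailurus_niger),Saccharomyces_litoralis))),((Apis_montanus,Mustela_robustus),Danio_viridis),(Papio_minor,Candida_orientalis)).
From Candida_orientalis up to that node: 2 branches. From Prionailurus_niger up to the same node: 5 branches. Total: 2 + 5 = 7.

7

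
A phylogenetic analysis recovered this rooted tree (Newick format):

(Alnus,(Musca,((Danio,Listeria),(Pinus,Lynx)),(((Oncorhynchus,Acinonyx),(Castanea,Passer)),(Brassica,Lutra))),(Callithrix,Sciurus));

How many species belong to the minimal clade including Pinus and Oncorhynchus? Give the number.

The MRCA of Pinus and Oncorhynchus is the node subtending (Musca,((Danio,Listeria),(Pinus,Lynx)),(((Oncorhynchus,Acinonyx),(Castanea,Passer)),(Brassica,Lutra))).
That clade contains 11 terminal taxa: Acinonyx, Brassica, Castanea, Danio, Listeria, Lutra, Lynx, Musca, Oncorhynchus, Passer, Pinus.

11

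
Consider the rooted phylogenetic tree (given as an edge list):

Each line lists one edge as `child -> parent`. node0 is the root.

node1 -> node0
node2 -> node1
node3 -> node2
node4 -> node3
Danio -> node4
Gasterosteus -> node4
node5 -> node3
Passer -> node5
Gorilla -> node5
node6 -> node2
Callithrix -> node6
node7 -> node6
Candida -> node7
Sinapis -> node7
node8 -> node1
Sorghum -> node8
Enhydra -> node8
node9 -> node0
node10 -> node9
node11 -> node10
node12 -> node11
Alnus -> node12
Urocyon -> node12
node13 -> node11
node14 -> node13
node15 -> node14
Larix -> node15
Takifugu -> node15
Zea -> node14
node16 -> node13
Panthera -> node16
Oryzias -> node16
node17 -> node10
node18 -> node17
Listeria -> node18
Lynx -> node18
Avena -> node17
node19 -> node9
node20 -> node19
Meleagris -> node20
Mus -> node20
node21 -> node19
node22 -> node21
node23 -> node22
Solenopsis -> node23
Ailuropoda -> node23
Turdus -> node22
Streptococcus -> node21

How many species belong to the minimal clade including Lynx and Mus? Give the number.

The MRCA of Lynx and Mus is the node subtending ((((Alnus,Urocyon),(((Larix,Takifugu),Zea),(Panthera,Oryzias))),((Listeria,Lynx),Avena)),((Meleagris,Mus),(((Solenopsis,Ailuropoda),Turdus),Streptococcus))).
That clade contains 16 terminal taxa: Ailuropoda, Alnus, Avena, Larix, Listeria, Lynx, Meleagris, Mus, Oryzias, Panthera, Solenopsis, Streptococcus, Takifugu, Turdus, Urocyon, Zea.

16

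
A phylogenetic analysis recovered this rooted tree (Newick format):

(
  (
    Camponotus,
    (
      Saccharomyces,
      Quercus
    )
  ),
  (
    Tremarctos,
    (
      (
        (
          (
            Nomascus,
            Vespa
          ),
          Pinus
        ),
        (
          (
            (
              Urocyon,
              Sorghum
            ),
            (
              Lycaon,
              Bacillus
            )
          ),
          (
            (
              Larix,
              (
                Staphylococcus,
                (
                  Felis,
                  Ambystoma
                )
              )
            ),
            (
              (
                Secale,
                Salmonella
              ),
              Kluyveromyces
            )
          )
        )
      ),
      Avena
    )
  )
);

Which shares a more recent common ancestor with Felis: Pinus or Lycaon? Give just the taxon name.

Lycaon

The MRCA of Felis and Lycaon subtends (((Urocyon,Sorghum),(Lycaon,Bacillus)),((Larix,(Staphylococcus,(Felis,Ambystoma))),((Secale,Salmonella),Kluyveromyces))) (11 taxa).
The MRCA of Felis and Pinus subtends (((Nomascus,Vespa),Pinus),(((Urocyon,Sorghum),(Lycaon,Bacillus)),((Larix,(Staphylococcus,(Felis,Ambystoma))),((Secale,Salmonella),Kluyveromyces)))) (14 taxa).
The first is nested inside the second, so Felis shares a more recent common ancestor with Lycaon.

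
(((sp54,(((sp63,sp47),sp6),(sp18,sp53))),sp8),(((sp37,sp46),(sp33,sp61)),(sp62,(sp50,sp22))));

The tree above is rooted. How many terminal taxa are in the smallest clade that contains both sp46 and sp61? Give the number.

The MRCA of sp46 and sp61 is the node subtending ((sp37,sp46),(sp33,sp61)).
That clade contains 4 terminal taxa: sp33, sp37, sp46, sp61.

4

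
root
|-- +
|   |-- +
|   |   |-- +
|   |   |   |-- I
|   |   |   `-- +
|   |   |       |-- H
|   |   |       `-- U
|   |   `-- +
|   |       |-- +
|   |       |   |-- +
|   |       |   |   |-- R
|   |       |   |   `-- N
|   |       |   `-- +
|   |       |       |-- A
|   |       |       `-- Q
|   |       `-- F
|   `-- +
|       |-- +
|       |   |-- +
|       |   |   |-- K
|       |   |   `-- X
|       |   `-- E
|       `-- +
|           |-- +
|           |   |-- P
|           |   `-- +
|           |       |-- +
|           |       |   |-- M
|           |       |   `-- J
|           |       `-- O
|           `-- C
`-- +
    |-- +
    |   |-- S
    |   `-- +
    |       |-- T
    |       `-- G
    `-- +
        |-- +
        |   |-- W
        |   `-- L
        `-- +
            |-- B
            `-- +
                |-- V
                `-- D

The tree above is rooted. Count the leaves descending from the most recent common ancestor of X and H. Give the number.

16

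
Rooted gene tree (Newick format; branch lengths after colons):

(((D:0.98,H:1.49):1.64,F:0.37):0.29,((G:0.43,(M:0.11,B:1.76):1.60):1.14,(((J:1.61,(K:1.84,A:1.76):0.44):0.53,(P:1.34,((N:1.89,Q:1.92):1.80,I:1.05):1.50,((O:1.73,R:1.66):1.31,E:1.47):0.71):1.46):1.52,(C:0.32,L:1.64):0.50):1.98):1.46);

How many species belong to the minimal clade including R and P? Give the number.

7

The MRCA of R and P is the node subtending (P,((N,Q),I),((O,R),E)).
That clade contains 7 terminal taxa: E, I, N, O, P, Q, R.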